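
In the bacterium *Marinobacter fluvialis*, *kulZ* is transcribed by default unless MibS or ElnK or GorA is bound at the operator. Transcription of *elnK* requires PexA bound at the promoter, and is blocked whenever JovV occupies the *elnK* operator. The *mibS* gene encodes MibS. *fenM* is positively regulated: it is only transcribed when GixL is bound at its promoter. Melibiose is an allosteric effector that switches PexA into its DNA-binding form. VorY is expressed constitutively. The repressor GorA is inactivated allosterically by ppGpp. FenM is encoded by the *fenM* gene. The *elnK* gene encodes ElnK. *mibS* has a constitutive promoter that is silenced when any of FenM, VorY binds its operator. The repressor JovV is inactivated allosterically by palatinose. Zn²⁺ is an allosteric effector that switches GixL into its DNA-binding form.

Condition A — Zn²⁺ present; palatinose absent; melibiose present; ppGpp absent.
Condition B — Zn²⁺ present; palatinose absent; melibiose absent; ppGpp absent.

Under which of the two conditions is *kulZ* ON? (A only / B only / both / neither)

neither

Condition A:
Zn²⁺ is present, so GixL is active.
No repressor is bound and GixL is active, so *fenM* is transcribed.
So FenM is produced and active.
VorY is produced constitutively and is active.
With repressor FenM bound, *mibS* is not transcribed.
So MibS is not produced.
Palatinose is absent, so JovV is active.
Melibiose is present, so PexA is active.
With repressor JovV bound, *elnK* is not transcribed.
So ElnK is not produced.
ppGpp is absent, so GorA is active.
With repressor GorA bound, *kulZ* is not transcribed.
→ *kulZ* is OFF in A.
Condition B:
Zn²⁺ is present, so GixL is active.
No repressor is bound and GixL is active, so *fenM* is transcribed.
So FenM is produced and active.
VorY is produced constitutively and is active.
With repressor FenM bound, *mibS* is not transcribed.
So MibS is not produced.
Palatinose is absent, so JovV is active.
Melibiose is absent, so PexA is inactive.
With repressor JovV bound, *elnK* is not transcribed.
So ElnK is not produced.
ppGpp is absent, so GorA is active.
With repressor GorA bound, *kulZ* is not transcribed.
→ *kulZ* is OFF in B.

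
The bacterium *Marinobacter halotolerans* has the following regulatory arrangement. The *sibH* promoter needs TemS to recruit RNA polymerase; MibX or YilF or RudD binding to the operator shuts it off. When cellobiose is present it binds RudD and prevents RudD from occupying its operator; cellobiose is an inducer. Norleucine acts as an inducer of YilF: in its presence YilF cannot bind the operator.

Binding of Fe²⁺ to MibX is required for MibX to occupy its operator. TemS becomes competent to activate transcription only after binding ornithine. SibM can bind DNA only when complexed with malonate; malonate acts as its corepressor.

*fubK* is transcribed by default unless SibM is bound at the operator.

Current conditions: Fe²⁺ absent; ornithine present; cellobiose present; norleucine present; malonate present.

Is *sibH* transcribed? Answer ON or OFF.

ON

Fe²⁺ is absent, so MibX is inactive.
Norleucine is present, so YilF is inactive.
Ornithine is present, so TemS is active.
Cellobiose is present, so RudD is inactive.
No repressor is bound and TemS is active, so *sibH* is transcribed.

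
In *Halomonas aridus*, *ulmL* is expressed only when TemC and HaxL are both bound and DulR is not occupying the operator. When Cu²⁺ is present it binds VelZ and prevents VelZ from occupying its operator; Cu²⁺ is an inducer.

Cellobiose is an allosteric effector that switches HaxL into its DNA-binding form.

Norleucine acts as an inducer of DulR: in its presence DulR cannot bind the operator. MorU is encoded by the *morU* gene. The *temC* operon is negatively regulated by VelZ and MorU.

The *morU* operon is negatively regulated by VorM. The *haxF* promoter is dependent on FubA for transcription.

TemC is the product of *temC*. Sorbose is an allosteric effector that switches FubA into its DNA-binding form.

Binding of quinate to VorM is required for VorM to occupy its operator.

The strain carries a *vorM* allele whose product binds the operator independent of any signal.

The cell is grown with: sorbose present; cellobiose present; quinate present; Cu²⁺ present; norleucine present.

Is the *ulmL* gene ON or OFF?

ON

Cu²⁺ is present, so VelZ is inactive.
VorM is constitutively active in this strain.
With repressor VorM bound, *morU* is not transcribed.
So MorU is not produced.
With no repressor bound, *temC* is transcribed.
So TemC is produced and active.
Norleucine is present, so DulR is inactive.
Cellobiose is present, so HaxL is active.
No repressor is bound and TemC and HaxL are active, so *ulmL* is transcribed.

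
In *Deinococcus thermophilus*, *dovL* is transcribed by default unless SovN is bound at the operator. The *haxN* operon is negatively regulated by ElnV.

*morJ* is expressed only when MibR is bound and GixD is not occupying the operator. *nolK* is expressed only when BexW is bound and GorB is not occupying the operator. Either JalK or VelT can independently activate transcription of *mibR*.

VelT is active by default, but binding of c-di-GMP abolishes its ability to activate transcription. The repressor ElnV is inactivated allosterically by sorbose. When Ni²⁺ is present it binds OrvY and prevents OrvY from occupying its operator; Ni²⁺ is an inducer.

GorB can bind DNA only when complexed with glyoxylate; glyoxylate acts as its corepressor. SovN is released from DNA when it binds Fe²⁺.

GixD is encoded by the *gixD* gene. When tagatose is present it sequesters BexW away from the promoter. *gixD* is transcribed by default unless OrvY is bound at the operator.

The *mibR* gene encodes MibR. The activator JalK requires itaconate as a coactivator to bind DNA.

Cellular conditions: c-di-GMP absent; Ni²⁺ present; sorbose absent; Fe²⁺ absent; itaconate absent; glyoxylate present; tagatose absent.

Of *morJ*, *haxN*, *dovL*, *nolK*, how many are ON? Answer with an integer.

Itaconate is absent, so JalK is inactive.
c-di-GMP is absent, so VelT is active.
Activator VelT is present, so *mibR* is transcribed.
So MibR is produced and active.
Ni²⁺ is present, so OrvY is inactive.
With no repressor bound, *gixD* is transcribed.
So GixD is produced and active.
With repressor GixD bound, *morJ* is not transcribed.
→ *morJ* is OFF.
Sorbose is absent, so ElnV is active.
With repressor ElnV bound, *haxN* is not transcribed.
→ *haxN* is OFF.
Fe²⁺ is absent, so SovN is active.
With repressor SovN bound, *dovL* is not transcribed.
→ *dovL* is OFF.
Tagatose is absent, so BexW is active.
Glyoxylate is present, so GorB is active.
With repressor GorB bound, *nolK* is not transcribed.
→ *nolK* is OFF.
0 of the 4 genes are transcribed.

0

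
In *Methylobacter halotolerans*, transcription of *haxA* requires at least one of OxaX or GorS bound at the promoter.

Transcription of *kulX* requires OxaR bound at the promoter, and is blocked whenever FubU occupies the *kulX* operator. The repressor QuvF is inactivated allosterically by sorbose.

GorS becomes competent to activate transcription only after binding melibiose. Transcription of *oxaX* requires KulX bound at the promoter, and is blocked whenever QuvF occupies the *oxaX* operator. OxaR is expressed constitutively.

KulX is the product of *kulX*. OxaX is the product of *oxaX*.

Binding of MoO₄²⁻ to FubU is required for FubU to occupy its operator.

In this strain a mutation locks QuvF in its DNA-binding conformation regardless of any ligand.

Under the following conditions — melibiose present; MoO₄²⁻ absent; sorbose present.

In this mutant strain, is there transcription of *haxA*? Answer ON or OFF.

QuvF is constitutively active in this strain.
OxaR is produced constitutively and is active.
MoO₄²⁻ is absent, so FubU is inactive.
No repressor is bound and OxaR is active, so *kulX* is transcribed.
So KulX is produced and active.
With repressor QuvF bound, *oxaX* is not transcribed.
So OxaX is not produced.
Melibiose is present, so GorS is active.
Activator GorS is present, so *haxA* is transcribed.

ON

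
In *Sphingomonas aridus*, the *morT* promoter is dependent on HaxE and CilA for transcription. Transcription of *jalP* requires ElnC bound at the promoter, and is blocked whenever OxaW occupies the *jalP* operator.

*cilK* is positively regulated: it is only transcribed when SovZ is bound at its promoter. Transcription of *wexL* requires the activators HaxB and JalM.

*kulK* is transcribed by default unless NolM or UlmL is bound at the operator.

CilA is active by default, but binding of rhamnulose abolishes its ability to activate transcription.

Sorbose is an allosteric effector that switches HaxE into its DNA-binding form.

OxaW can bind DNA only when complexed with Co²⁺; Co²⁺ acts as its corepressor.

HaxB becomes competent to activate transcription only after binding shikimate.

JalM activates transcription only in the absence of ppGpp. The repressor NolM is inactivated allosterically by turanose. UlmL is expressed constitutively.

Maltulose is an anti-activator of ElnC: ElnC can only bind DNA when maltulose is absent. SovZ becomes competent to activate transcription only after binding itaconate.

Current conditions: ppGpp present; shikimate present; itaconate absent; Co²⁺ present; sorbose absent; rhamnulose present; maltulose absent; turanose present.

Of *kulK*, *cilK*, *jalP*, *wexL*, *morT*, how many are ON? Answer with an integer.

Turanose is present, so NolM is inactive.
UlmL is produced constitutively and is active.
With repressor UlmL bound, *kulK* is not transcribed.
→ *kulK* is OFF.
Itaconate is absent, so SovZ is inactive.
Required activator SovZ is absent, so *cilK* is not transcribed.
→ *cilK* is OFF.
Co²⁺ is present, so OxaW is active.
Maltulose is absent, so ElnC is active.
With repressor OxaW bound, *jalP* is not transcribed.
→ *jalP* is OFF.
Shikimate is present, so HaxB is active.
ppGpp is present, so JalM is inactive.
Required activator JalM is absent, so *wexL* is not transcribed.
→ *wexL* is OFF.
Sorbose is absent, so HaxE is inactive.
Rhamnulose is present, so CilA is inactive.
Required activator HaxE is absent, so *morT* is not transcribed.
→ *morT* is OFF.
0 of the 5 genes are transcribed.

0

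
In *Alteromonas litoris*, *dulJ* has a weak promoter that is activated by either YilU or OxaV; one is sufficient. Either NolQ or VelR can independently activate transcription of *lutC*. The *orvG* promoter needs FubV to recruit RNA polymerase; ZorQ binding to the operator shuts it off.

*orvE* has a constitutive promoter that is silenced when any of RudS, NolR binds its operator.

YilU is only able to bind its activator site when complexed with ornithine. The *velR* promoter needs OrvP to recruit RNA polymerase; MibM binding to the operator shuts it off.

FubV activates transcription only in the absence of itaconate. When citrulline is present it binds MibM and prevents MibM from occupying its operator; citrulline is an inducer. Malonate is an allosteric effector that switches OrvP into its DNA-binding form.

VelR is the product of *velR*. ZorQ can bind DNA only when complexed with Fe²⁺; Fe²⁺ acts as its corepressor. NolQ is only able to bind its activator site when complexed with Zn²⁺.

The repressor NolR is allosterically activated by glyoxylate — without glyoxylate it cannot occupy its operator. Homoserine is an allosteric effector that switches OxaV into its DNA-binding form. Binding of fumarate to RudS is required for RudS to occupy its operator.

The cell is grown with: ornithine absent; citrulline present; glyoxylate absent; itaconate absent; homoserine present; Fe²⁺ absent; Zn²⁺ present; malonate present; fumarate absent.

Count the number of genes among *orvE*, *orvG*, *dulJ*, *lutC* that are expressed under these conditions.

Fumarate is absent, so RudS is inactive.
Glyoxylate is absent, so NolR is inactive.
With no repressor bound, *orvE* is transcribed.
→ *orvE* is ON.
Itaconate is absent, so FubV is active.
Fe²⁺ is absent, so ZorQ is inactive.
No repressor is bound and FubV is active, so *orvG* is transcribed.
→ *orvG* is ON.
Ornithine is absent, so YilU is inactive.
Homoserine is present, so OxaV is active.
Activator OxaV is present, so *dulJ* is transcribed.
→ *dulJ* is ON.
Zn²⁺ is present, so NolQ is active.
Malonate is present, so OrvP is active.
Citrulline is present, so MibM is inactive.
No repressor is bound and OrvP is active, so *velR* is transcribed.
So VelR is produced and active.
Activator NolQ is present, so *lutC* is transcribed.
→ *lutC* is ON.
4 of the 4 genes are transcribed.

4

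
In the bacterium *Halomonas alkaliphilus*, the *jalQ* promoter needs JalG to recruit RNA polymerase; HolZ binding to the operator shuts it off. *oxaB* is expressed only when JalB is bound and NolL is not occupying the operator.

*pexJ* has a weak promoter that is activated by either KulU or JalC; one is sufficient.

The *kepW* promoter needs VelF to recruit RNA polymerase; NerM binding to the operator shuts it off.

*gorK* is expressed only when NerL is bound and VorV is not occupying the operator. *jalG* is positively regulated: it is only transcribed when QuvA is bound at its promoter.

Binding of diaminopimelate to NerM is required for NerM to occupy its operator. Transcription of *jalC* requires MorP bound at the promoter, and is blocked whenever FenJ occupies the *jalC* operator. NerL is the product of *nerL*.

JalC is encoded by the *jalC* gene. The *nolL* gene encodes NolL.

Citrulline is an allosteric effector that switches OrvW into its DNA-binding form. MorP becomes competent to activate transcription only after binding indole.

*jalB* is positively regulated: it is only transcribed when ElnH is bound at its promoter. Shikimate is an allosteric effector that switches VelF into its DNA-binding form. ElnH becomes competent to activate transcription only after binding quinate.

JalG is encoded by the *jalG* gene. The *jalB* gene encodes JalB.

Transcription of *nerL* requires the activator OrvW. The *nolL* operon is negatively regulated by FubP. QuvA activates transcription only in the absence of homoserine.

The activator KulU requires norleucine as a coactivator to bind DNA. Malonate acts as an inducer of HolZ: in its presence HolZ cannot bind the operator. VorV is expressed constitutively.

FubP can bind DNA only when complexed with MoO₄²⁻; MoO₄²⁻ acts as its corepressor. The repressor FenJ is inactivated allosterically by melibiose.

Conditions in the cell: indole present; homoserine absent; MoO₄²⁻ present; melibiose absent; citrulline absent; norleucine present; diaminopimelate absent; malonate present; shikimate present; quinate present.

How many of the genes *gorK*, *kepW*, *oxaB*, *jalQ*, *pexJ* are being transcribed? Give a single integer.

Citrulline is absent, so OrvW is inactive.
Required activator OrvW is absent, so *nerL* is not transcribed.
So NerL is not produced.
VorV is produced constitutively and is active.
With repressor VorV bound, *gorK* is not transcribed.
→ *gorK* is OFF.
Shikimate is present, so VelF is active.
Diaminopimelate is absent, so NerM is inactive.
No repressor is bound and VelF is active, so *kepW* is transcribed.
→ *kepW* is ON.
Quinate is present, so ElnH is active.
No repressor is bound and ElnH is active, so *jalB* is transcribed.
So JalB is produced and active.
MoO₄²⁻ is present, so FubP is active.
With repressor FubP bound, *nolL* is not transcribed.
So NolL is not produced.
No repressor is bound and JalB is active, so *oxaB* is transcribed.
→ *oxaB* is ON.
Malonate is present, so HolZ is inactive.
Homoserine is absent, so QuvA is active.
No repressor is bound and QuvA is active, so *jalG* is transcribed.
So JalG is produced and active.
No repressor is bound and JalG is active, so *jalQ* is transcribed.
→ *jalQ* is ON.
Norleucine is present, so KulU is active.
Indole is present, so MorP is active.
Melibiose is absent, so FenJ is active.
With repressor FenJ bound, *jalC* is not transcribed.
So JalC is not produced.
Activator KulU is present, so *pexJ* is transcribed.
→ *pexJ* is ON.
4 of the 5 genes are transcribed.

4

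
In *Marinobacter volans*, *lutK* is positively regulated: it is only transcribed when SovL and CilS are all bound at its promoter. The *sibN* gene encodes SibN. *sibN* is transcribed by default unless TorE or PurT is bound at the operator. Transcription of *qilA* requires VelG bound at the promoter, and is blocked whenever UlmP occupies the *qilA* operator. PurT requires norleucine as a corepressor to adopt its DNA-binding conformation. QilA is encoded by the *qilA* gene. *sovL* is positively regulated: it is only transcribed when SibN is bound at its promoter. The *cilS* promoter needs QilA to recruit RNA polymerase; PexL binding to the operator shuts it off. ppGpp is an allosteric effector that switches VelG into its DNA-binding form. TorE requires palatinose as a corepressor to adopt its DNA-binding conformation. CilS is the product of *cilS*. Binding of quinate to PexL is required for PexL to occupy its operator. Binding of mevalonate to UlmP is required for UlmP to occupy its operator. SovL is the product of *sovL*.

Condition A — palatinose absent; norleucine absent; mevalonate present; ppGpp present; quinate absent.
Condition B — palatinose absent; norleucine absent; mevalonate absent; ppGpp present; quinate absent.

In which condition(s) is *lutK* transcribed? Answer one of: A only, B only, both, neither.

Condition A:
Palatinose is absent, so TorE is inactive.
Norleucine is absent, so PurT is inactive.
With no repressor bound, *sibN* is transcribed.
So SibN is produced and active.
No repressor is bound and SibN is active, so *sovL* is transcribed.
So SovL is produced and active.
Mevalonate is present, so UlmP is active.
ppGpp is present, so VelG is active.
With repressor UlmP bound, *qilA* is not transcribed.
So QilA is not produced.
Quinate is absent, so PexL is inactive.
Required activator QilA is absent, so *cilS* is not transcribed.
So CilS is not produced.
Required activator CilS is absent, so *lutK* is not transcribed.
→ *lutK* is OFF in A.
Condition B:
Palatinose is absent, so TorE is inactive.
Norleucine is absent, so PurT is inactive.
With no repressor bound, *sibN* is transcribed.
So SibN is produced and active.
No repressor is bound and SibN is active, so *sovL* is transcribed.
So SovL is produced and active.
Mevalonate is absent, so UlmP is inactive.
ppGpp is present, so VelG is active.
No repressor is bound and VelG is active, so *qilA* is transcribed.
So QilA is produced and active.
Quinate is absent, so PexL is inactive.
No repressor is bound and QilA is active, so *cilS* is transcribed.
So CilS is produced and active.
No repressor is bound and SovL and CilS are active, so *lutK* is transcribed.
→ *lutK* is ON in B.

B only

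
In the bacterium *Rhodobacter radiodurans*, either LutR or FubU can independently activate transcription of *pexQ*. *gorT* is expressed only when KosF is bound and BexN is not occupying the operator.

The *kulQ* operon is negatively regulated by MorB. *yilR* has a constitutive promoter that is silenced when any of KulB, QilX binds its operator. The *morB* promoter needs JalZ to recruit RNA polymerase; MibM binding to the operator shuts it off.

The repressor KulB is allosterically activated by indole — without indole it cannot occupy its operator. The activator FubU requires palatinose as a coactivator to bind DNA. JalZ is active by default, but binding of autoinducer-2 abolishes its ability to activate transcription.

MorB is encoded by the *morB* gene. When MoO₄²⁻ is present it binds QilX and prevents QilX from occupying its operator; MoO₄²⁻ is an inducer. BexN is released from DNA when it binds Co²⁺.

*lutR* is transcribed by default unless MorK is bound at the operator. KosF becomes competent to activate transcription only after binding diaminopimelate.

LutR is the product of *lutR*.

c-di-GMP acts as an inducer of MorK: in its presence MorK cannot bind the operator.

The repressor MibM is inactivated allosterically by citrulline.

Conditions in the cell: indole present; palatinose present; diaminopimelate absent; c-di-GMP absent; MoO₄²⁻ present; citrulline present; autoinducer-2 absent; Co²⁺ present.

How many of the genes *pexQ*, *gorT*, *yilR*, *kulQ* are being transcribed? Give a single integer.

1

c-di-GMP is absent, so MorK is active.
With repressor MorK bound, *lutR* is not transcribed.
So LutR is not produced.
Palatinose is present, so FubU is active.
Activator FubU is present, so *pexQ* is transcribed.
→ *pexQ* is ON.
Diaminopimelate is absent, so KosF is inactive.
Co²⁺ is present, so BexN is inactive.
Required activator KosF is absent, so *gorT* is not transcribed.
→ *gorT* is OFF.
Indole is present, so KulB is active.
MoO₄²⁻ is present, so QilX is inactive.
With repressor KulB bound, *yilR* is not transcribed.
→ *yilR* is OFF.
Autoinducer-2 is absent, so JalZ is active.
Citrulline is present, so MibM is inactive.
No repressor is bound and JalZ is active, so *morB* is transcribed.
So MorB is produced and active.
With repressor MorB bound, *kulQ* is not transcribed.
→ *kulQ* is OFF.
1 of the 4 genes is transcribed.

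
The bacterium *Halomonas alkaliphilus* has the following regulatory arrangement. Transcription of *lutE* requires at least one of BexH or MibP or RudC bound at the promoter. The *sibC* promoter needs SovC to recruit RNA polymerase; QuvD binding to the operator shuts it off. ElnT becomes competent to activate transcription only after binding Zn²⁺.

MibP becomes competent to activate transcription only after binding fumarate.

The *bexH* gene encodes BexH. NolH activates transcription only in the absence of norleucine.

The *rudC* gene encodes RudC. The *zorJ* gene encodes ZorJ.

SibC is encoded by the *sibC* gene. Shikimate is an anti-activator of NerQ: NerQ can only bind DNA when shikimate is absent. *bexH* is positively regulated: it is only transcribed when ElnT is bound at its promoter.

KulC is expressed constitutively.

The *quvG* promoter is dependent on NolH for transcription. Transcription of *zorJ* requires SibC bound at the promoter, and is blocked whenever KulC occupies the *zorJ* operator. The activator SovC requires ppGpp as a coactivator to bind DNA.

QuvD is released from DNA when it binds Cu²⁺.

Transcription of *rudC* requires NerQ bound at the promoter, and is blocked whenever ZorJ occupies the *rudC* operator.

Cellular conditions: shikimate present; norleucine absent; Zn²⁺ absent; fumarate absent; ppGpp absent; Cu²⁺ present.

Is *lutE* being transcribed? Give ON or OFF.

OFF

Zn²⁺ is absent, so ElnT is inactive.
Required activator ElnT is absent, so *bexH* is not transcribed.
So BexH is not produced.
Fumarate is absent, so MibP is inactive.
Shikimate is present, so NerQ is inactive.
KulC is produced constitutively and is active.
ppGpp is absent, so SovC is inactive.
Cu²⁺ is present, so QuvD is inactive.
Required activator SovC is absent, so *sibC* is not transcribed.
So SibC is not produced.
With repressor KulC bound, *zorJ* is not transcribed.
So ZorJ is not produced.
Required activator NerQ is absent, so *rudC* is not transcribed.
So RudC is not produced.
No activator is available at the *lutE* promoter, so *lutE* is not transcribed.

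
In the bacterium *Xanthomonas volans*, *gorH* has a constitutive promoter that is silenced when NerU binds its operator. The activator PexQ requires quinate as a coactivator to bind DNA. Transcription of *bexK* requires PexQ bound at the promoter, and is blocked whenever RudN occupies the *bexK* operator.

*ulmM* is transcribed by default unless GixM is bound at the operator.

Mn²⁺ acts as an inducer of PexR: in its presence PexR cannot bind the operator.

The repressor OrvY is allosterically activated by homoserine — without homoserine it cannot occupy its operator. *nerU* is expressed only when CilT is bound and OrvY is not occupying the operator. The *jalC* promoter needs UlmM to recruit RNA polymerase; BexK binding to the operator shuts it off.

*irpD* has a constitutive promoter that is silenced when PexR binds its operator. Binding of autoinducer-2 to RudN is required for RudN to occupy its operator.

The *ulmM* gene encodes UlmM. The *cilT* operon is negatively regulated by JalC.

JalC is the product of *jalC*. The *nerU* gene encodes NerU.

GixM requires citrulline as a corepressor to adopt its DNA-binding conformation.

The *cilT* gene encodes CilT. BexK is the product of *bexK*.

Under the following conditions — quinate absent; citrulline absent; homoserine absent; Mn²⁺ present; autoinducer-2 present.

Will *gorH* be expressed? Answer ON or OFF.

Autoinducer-2 is present, so RudN is active.
Quinate is absent, so PexQ is inactive.
With repressor RudN bound, *bexK* is not transcribed.
So BexK is not produced.
Citrulline is absent, so GixM is inactive.
With no repressor bound, *ulmM* is transcribed.
So UlmM is produced and active.
No repressor is bound and UlmM is active, so *jalC* is transcribed.
So JalC is produced and active.
With repressor JalC bound, *cilT* is not transcribed.
So CilT is not produced.
Homoserine is absent, so OrvY is inactive.
Required activator CilT is absent, so *nerU* is not transcribed.
So NerU is not produced.
With no repressor bound, *gorH* is transcribed.

ON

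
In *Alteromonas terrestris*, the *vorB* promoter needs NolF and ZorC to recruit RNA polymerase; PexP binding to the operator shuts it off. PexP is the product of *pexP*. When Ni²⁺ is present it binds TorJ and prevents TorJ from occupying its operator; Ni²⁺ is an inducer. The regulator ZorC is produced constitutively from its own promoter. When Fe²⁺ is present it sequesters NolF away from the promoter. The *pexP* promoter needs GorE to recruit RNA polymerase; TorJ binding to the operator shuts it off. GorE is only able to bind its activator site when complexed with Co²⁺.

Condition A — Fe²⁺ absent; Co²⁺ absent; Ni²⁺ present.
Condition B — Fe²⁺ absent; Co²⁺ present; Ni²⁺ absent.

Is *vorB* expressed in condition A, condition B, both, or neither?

Condition A:
Fe²⁺ is absent, so NolF is active.
ZorC is produced constitutively and is active.
Co²⁺ is absent, so GorE is inactive.
Ni²⁺ is present, so TorJ is inactive.
Required activator GorE is absent, so *pexP* is not transcribed.
So PexP is not produced.
No repressor is bound and NolF and ZorC are active, so *vorB* is transcribed.
→ *vorB* is ON in A.
Condition B:
Fe²⁺ is absent, so NolF is active.
ZorC is produced constitutively and is active.
Co²⁺ is present, so GorE is active.
Ni²⁺ is absent, so TorJ is active.
With repressor TorJ bound, *pexP* is not transcribed.
So PexP is not produced.
No repressor is bound and NolF and ZorC are active, so *vorB* is transcribed.
→ *vorB* is ON in B.

both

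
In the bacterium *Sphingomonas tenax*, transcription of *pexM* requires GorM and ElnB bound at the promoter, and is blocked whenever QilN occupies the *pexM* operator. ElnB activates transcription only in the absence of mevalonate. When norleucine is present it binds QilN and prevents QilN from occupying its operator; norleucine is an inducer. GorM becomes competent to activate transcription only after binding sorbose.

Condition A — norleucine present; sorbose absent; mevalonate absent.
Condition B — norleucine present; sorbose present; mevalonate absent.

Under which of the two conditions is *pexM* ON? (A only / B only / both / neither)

Condition A:
Norleucine is present, so QilN is inactive.
Sorbose is absent, so GorM is inactive.
Mevalonate is absent, so ElnB is active.
Required activator GorM is absent, so *pexM* is not transcribed.
→ *pexM* is OFF in A.
Condition B:
Norleucine is present, so QilN is inactive.
Sorbose is present, so GorM is active.
Mevalonate is absent, so ElnB is active.
No repressor is bound and GorM and ElnB are active, so *pexM* is transcribed.
→ *pexM* is ON in B.

B only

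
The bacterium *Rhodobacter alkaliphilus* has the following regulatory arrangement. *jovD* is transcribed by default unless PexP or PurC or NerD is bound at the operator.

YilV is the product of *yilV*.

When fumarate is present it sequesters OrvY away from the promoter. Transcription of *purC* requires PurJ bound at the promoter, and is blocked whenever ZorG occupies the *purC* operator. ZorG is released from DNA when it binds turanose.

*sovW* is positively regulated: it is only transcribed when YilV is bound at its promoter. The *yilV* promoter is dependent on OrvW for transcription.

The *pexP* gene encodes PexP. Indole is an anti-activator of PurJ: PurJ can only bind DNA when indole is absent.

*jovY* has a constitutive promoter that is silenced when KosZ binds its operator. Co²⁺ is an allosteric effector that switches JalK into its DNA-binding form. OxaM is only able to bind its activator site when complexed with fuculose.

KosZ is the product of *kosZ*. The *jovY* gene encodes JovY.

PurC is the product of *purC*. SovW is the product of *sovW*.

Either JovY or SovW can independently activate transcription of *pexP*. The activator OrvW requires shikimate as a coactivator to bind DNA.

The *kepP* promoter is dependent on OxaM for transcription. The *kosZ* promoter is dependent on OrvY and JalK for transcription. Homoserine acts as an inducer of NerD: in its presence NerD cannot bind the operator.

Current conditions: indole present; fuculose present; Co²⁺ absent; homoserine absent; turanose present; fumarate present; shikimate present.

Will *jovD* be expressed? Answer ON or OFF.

OFF

Fumarate is present, so OrvY is inactive.
Co²⁺ is absent, so JalK is inactive.
Required activator OrvY is absent, so *kosZ* is not transcribed.
So KosZ is not produced.
With no repressor bound, *jovY* is transcribed.
So JovY is produced and active.
Shikimate is present, so OrvW is active.
No repressor is bound and OrvW is active, so *yilV* is transcribed.
So YilV is produced and active.
No repressor is bound and YilV is active, so *sovW* is transcribed.
So SovW is produced and active.
Activator JovY is present, so *pexP* is transcribed.
So PexP is produced and active.
Indole is present, so PurJ is inactive.
Turanose is present, so ZorG is inactive.
Required activator PurJ is absent, so *purC* is not transcribed.
So PurC is not produced.
Homoserine is absent, so NerD is active.
With repressor PexP bound, *jovD* is not transcribed.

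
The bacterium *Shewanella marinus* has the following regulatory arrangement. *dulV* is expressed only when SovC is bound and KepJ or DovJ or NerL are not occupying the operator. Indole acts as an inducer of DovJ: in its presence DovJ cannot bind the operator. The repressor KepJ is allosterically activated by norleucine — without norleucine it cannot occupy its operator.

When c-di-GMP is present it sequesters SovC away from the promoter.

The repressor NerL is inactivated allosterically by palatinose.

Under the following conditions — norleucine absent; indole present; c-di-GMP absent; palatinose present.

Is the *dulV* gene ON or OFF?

Norleucine is absent, so KepJ is inactive.
c-di-GMP is absent, so SovC is active.
Indole is present, so DovJ is inactive.
Palatinose is present, so NerL is inactive.
No repressor is bound and SovC is active, so *dulV* is transcribed.

ON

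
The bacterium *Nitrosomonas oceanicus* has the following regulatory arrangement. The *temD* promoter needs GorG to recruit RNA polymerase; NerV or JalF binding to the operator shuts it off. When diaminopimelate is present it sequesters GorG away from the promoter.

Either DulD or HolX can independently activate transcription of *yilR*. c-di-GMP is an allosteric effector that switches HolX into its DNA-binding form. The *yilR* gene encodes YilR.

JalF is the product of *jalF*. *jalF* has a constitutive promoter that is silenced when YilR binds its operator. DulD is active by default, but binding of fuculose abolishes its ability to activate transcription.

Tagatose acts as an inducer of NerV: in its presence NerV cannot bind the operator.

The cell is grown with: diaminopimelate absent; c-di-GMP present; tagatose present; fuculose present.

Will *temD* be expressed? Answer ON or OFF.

Tagatose is present, so NerV is inactive.
Diaminopimelate is absent, so GorG is active.
Fuculose is present, so DulD is inactive.
c-di-GMP is present, so HolX is active.
Activator HolX is present, so *yilR* is transcribed.
So YilR is produced and active.
With repressor YilR bound, *jalF* is not transcribed.
So JalF is not produced.
No repressor is bound and GorG is active, so *temD* is transcribed.

ON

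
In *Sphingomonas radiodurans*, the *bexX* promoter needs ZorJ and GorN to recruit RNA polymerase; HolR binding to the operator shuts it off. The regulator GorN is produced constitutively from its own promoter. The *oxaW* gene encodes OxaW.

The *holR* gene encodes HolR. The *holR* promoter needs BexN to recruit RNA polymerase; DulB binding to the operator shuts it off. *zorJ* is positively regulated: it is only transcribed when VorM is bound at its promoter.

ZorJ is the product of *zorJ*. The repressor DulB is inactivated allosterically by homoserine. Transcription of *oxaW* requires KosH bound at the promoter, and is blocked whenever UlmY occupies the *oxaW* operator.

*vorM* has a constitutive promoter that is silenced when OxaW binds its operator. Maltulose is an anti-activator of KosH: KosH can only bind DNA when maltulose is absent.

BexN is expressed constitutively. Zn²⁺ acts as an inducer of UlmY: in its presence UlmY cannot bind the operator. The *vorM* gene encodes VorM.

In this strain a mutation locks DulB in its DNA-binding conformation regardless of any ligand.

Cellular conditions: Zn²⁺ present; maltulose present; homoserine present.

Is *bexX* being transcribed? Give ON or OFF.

ON

DulB is constitutively active in this strain.
BexN is produced constitutively and is active.
With repressor DulB bound, *holR* is not transcribed.
So HolR is not produced.
Zn²⁺ is present, so UlmY is inactive.
Maltulose is present, so KosH is inactive.
Required activator KosH is absent, so *oxaW* is not transcribed.
So OxaW is not produced.
With no repressor bound, *vorM* is transcribed.
So VorM is produced and active.
No repressor is bound and VorM is active, so *zorJ* is transcribed.
So ZorJ is produced and active.
GorN is produced constitutively and is active.
No repressor is bound and ZorJ and GorN are active, so *bexX* is transcribed.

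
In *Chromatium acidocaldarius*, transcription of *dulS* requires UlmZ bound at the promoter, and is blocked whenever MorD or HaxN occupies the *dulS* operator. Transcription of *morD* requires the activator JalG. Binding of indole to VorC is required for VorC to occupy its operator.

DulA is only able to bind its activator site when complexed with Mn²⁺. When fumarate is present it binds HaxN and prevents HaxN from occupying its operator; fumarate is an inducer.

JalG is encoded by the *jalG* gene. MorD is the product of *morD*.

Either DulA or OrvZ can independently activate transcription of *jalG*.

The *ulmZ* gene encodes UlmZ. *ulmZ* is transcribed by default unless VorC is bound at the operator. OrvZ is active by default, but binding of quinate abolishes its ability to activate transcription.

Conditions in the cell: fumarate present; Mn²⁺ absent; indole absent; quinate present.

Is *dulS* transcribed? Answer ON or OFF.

ON

Mn²⁺ is absent, so DulA is inactive.
Quinate is present, so OrvZ is inactive.
No activator is available at the *jalG* promoter, so *jalG* is not transcribed.
So JalG is not produced.
Required activator JalG is absent, so *morD* is not transcribed.
So MorD is not produced.
Fumarate is present, so HaxN is inactive.
Indole is absent, so VorC is inactive.
With no repressor bound, *ulmZ* is transcribed.
So UlmZ is produced and active.
No repressor is bound and UlmZ is active, so *dulS* is transcribed.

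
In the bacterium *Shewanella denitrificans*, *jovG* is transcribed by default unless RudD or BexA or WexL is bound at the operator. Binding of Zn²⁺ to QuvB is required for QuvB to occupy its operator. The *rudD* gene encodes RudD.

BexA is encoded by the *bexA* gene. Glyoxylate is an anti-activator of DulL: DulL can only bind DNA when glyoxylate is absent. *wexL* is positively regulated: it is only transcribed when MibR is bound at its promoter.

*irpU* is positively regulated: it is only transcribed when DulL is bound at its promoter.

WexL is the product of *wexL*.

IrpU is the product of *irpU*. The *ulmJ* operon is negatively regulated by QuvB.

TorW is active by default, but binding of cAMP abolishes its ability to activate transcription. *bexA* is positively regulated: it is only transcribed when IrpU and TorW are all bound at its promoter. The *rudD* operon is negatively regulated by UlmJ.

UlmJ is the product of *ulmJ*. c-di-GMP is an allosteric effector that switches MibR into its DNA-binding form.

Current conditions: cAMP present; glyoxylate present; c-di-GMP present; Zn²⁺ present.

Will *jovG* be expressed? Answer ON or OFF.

Zn²⁺ is present, so QuvB is active.
With repressor QuvB bound, *ulmJ* is not transcribed.
So UlmJ is not produced.
With no repressor bound, *rudD* is transcribed.
So RudD is produced and active.
Glyoxylate is present, so DulL is inactive.
Required activator DulL is absent, so *irpU* is not transcribed.
So IrpU is not produced.
cAMP is present, so TorW is inactive.
Required activator IrpU is absent, so *bexA* is not transcribed.
So BexA is not produced.
c-di-GMP is present, so MibR is active.
No repressor is bound and MibR is active, so *wexL* is transcribed.
So WexL is produced and active.
With repressor RudD bound, *jovG* is not transcribed.

OFF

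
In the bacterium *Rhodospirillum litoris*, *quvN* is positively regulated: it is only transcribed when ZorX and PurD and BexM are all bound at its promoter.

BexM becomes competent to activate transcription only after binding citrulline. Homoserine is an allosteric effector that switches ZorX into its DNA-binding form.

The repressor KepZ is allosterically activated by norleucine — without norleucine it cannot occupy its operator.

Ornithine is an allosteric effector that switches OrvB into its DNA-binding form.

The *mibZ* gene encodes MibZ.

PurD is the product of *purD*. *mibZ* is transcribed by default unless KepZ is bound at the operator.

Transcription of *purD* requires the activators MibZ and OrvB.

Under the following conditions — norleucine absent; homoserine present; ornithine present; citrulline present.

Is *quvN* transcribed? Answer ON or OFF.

ON

Homoserine is present, so ZorX is active.
Norleucine is absent, so KepZ is inactive.
With no repressor bound, *mibZ* is transcribed.
So MibZ is produced and active.
Ornithine is present, so OrvB is active.
No repressor is bound and MibZ and OrvB are active, so *purD* is transcribed.
So PurD is produced and active.
Citrulline is present, so BexM is active.
No repressor is bound and ZorX and PurD and BexM are active, so *quvN* is transcribed.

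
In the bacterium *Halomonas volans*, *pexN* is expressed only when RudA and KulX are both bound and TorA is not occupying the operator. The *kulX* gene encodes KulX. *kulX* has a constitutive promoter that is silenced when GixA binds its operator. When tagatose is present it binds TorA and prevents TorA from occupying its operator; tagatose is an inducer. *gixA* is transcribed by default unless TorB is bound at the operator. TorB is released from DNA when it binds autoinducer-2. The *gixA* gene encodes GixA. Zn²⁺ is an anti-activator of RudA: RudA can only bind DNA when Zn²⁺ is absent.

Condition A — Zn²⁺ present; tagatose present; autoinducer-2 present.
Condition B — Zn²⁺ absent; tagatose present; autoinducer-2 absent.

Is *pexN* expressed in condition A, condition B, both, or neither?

B only

Condition A:
Zn²⁺ is present, so RudA is inactive.
Tagatose is present, so TorA is inactive.
Autoinducer-2 is present, so TorB is inactive.
With no repressor bound, *gixA* is transcribed.
So GixA is produced and active.
With repressor GixA bound, *kulX* is not transcribed.
So KulX is not produced.
Required activator RudA is absent, so *pexN* is not transcribed.
→ *pexN* is OFF in A.
Condition B:
Zn²⁺ is absent, so RudA is active.
Tagatose is present, so TorA is inactive.
Autoinducer-2 is absent, so TorB is active.
With repressor TorB bound, *gixA* is not transcribed.
So GixA is not produced.
With no repressor bound, *kulX* is transcribed.
So KulX is produced and active.
No repressor is bound and RudA and KulX are active, so *pexN* is transcribed.
→ *pexN* is ON in B.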